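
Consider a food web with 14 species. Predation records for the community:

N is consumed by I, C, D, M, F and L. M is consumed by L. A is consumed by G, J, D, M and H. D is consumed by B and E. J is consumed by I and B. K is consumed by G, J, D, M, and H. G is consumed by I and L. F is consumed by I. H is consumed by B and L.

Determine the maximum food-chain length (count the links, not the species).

One longest chain: A → D → E.
It has 3 species and 2 links.

2 links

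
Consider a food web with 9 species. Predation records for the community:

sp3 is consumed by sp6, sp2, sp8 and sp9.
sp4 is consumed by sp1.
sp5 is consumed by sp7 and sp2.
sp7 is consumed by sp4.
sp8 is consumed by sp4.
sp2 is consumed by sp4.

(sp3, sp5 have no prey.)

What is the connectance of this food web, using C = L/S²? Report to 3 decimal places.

C = 0.123

The web has S = 9 species and L = 10 feeding links.
C = L / S² = 10 / 81 = 0.1235 ≈ 0.123.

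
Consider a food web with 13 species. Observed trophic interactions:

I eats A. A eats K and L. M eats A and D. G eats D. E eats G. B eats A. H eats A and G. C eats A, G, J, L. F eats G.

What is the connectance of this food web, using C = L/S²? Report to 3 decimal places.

C = 0.089

The web has S = 13 species and L = 15 feeding links.
C = L / S² = 15 / 169 = 0.0888 ≈ 0.089.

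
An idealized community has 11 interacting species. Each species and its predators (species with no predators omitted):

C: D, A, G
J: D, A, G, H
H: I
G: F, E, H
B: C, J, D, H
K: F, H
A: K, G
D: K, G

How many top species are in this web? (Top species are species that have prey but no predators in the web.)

Top species (has prey, but nothing eats it): F, E, I.
Count: 3.

3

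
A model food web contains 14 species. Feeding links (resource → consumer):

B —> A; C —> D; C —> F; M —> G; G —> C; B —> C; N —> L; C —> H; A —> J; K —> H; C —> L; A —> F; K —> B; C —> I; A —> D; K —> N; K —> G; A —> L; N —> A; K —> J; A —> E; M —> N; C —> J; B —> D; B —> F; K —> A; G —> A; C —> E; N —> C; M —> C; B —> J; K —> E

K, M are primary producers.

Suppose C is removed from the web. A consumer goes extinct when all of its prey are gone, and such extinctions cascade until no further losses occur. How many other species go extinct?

Remove C.
Round 1: I (all prey gone) → extinct.
No further losses. Total secondary extinctions: 1.

1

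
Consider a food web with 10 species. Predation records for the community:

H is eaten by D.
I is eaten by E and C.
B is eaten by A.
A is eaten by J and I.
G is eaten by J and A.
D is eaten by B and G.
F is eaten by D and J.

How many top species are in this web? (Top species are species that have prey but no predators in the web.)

Top species (has prey, but nothing eats it): J, C, E.
Count: 3.

3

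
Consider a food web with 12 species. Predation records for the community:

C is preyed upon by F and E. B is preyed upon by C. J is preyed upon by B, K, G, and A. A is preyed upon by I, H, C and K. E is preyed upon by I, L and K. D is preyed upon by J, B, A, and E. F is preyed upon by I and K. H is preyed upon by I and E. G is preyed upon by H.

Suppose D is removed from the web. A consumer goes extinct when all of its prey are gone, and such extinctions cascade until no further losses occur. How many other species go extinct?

11

Remove D.
Round 1: J (all prey gone) → extinct.
Round 2: G (all prey gone), B (all prey gone), A (all prey gone) → extinct.
Round 3: H (all prey gone), C (all prey gone) → extinct.
Round 4: E (all prey gone), F (all prey gone) → extinct.
Round 5: K (all prey gone), I (all prey gone), L (all prey gone) → extinct.
No further losses. Total secondary extinctions: 11.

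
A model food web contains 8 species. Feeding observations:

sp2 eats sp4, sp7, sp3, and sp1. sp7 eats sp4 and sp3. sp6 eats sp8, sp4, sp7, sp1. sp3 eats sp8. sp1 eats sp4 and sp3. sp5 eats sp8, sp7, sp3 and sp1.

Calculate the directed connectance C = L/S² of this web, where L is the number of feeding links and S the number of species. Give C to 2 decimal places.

C = 0.27

The web has S = 8 species and L = 17 feeding links.
C = L / S² = 17 / 64 = 0.2656 ≈ 0.27.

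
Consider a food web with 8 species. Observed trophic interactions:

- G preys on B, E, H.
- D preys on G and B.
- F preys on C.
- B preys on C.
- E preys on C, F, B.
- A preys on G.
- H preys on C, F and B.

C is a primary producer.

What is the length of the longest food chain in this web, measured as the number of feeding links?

One longest chain: C → F → E → G → A.
It has 5 species and 4 links.

4 links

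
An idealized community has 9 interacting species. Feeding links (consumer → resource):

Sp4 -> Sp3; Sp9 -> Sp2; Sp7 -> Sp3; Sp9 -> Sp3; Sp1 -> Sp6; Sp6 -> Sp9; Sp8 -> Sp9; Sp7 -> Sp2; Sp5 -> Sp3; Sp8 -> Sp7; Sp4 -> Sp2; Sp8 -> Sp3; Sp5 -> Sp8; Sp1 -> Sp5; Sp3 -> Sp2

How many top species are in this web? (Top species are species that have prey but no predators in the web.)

2

Top species (has prey, but nothing eats it): Sp4, Sp1.
Count: 2.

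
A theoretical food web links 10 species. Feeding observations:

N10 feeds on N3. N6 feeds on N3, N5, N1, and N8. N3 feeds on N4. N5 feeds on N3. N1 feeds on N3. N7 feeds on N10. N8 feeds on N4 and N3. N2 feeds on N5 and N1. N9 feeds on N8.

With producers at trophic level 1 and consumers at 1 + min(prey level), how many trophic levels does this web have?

4

Producers (level 1): N4.
Following each consumer down to its lowest-level prey: N4 → N3 → N5 → N2 (levels 1 through 4).
All prey of N2 (N5 3, N1 3) are at level 3 or above, so N2 is at level 1 + 3 = 4.
Every consumer has at least one prey at level 3 or below, so none exceeds level 4.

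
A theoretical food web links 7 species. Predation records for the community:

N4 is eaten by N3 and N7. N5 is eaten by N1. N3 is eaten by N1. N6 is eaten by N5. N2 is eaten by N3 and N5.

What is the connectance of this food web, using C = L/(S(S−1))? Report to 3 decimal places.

The web has S = 7 species and L = 7 feeding links.
C = L / (S(S−1)) = 7 / 42 = 0.1667 ≈ 0.167.

C = 0.167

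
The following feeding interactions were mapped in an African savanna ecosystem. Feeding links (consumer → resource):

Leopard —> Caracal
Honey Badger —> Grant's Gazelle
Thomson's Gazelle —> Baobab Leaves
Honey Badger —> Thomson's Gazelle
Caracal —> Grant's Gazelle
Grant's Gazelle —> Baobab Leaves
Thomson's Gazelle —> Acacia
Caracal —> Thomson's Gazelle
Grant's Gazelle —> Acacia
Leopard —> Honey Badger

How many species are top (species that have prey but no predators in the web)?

1

Top species (has prey, but nothing eats it): Leopard.
Count: 1.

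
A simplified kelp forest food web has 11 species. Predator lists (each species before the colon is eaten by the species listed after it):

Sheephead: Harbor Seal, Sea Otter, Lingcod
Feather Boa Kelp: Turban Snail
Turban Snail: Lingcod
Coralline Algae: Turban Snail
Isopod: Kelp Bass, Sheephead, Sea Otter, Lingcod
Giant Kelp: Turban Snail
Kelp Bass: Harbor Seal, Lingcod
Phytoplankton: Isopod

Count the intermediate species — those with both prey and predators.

4

Intermediate species (has both prey and predators): Turban Snail, Isopod, Kelp Bass, Sheephead.
Count: 4.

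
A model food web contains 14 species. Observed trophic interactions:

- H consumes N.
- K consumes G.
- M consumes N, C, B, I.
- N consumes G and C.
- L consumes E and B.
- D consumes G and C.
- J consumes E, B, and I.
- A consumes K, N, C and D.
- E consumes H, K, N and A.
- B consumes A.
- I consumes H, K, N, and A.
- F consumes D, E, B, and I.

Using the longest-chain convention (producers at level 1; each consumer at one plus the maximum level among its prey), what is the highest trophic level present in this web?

5

Producers (level 1): C, G.
G → K → A → B → M gives M level 5.
No species has a prey at level 5, so no species reaches level 6.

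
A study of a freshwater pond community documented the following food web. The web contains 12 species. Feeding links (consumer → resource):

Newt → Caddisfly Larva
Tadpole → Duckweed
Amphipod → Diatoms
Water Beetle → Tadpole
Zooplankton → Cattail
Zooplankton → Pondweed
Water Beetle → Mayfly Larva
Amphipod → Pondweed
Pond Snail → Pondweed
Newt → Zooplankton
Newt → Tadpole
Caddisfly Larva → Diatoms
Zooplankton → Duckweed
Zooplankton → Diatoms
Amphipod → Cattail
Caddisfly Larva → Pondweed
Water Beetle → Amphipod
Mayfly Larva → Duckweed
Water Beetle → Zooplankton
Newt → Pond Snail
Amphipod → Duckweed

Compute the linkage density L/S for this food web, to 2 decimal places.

There are L = 21 links among S = 12 species.
L/S = 21/12 = 1.7500 ≈ 1.75.

L/S = 1.75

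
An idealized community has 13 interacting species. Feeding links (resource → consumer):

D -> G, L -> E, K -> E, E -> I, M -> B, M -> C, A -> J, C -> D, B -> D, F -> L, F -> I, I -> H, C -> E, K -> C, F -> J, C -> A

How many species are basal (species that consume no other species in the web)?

3

Basal species (no prey listed): K, F, M.
Count: 3.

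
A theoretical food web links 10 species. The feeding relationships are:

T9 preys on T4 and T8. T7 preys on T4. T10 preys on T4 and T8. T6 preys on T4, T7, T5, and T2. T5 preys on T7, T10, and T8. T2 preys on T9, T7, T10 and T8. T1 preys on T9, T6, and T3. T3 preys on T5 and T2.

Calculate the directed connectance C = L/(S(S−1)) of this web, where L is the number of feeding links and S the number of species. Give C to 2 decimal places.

The web has S = 10 species and L = 21 feeding links.
C = L / (S(S−1)) = 21 / 90 = 0.2333 ≈ 0.23.

C = 0.23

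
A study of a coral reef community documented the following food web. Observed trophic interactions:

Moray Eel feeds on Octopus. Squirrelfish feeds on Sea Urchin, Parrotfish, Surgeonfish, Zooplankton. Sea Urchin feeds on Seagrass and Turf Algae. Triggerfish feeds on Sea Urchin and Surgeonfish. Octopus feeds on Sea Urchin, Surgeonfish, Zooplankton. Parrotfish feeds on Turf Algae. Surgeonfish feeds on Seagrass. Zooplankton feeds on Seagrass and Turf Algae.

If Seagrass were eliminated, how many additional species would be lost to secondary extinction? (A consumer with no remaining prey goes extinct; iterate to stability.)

Remove Seagrass.
Round 1: Surgeonfish (all prey gone) → extinct.
No further losses. Total secondary extinctions: 1.

1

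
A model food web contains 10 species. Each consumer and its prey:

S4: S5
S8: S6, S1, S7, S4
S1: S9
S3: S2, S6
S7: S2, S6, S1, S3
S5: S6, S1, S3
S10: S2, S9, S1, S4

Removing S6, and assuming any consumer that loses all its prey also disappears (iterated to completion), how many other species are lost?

Remove S6.
Every predator of it retains at least one other prey: S3 still has S2; S7 still has S2, S1, S3; S5 still has S1, S3; S8 still has S1, S7, S4.
No consumer loses all prey, so no secondary extinctions occur.

0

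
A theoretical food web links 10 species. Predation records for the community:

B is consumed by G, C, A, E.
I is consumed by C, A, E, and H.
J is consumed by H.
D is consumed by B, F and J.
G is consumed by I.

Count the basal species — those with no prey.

Basal species (no prey listed): D.
Count: 1.

1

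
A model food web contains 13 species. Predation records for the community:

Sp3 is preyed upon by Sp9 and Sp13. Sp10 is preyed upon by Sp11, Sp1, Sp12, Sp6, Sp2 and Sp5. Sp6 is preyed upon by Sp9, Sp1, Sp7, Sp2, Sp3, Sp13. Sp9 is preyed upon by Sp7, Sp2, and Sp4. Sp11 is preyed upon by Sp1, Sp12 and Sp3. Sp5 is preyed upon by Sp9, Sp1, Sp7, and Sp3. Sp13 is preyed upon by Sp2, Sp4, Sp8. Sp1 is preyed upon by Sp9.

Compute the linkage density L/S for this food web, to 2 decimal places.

There are L = 28 links among S = 13 species.
L/S = 28/13 = 2.1538 ≈ 2.15.

L/S = 2.15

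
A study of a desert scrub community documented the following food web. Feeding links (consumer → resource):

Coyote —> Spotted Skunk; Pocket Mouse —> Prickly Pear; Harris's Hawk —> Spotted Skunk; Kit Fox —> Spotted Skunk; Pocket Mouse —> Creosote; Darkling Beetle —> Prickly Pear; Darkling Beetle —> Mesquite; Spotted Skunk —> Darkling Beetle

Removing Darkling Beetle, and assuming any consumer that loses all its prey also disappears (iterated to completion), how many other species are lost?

4

Remove Darkling Beetle.
Round 1: Spotted Skunk (all prey gone) → extinct.
Round 2: Coyote (all prey gone), Harris's Hawk (all prey gone), Kit Fox (all prey gone) → extinct.
No further losses. Total secondary extinctions: 4.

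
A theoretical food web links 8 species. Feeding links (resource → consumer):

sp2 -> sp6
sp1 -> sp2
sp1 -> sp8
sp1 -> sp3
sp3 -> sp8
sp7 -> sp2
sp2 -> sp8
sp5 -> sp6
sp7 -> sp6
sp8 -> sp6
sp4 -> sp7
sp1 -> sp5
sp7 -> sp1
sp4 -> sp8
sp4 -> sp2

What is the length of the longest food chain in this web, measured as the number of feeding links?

5 links

One longest chain: sp4 → sp7 → sp1 → sp3 → sp8 → sp6.
It has 6 species and 5 links.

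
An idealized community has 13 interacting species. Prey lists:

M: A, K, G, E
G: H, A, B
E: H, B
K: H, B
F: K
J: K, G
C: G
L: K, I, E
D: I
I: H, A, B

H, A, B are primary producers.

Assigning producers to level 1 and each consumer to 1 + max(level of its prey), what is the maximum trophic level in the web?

3

Producers (level 1): H, A, B.
H → K → F gives F level 3.
No species has a prey at level 3, so no species reaches level 4.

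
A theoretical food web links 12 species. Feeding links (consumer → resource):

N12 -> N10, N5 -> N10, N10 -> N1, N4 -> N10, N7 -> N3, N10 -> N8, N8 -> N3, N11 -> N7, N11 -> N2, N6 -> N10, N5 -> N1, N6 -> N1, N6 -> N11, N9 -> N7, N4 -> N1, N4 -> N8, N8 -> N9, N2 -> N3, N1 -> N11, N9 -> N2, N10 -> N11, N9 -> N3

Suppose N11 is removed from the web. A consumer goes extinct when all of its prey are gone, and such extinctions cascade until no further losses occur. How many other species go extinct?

1

Remove N11.
Round 1: N1 (all prey gone) → extinct.
No further losses. Total secondary extinctions: 1.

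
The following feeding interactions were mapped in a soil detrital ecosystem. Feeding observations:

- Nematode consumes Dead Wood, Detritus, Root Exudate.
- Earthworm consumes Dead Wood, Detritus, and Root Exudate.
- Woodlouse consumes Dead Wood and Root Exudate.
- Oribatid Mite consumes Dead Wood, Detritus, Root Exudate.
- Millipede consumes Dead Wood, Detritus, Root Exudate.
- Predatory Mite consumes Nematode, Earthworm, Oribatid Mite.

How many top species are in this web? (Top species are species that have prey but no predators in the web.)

Top species (has prey, but nothing eats it): Woodlouse, Millipede, Predatory Mite.
Count: 3.

3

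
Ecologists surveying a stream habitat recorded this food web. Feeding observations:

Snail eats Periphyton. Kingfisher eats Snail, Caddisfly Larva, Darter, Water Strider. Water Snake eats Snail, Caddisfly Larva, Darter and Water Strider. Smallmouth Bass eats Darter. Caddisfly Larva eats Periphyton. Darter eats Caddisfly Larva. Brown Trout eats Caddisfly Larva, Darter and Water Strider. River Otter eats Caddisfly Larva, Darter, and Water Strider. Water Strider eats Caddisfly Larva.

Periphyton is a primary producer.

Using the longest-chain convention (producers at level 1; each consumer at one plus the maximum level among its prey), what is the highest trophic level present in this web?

Producers (level 1): Periphyton.
Periphyton → Caddisfly Larva → Darter → Water Snake gives Water Snake level 4.
No species has a prey at level 4, so no species reaches level 5.

4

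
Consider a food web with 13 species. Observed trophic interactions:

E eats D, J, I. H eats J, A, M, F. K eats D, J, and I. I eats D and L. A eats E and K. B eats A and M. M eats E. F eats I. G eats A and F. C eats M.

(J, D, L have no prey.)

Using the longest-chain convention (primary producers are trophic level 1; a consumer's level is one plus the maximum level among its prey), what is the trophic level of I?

Trophic level 2

D is a producer → level 1.
I eats D (level 1); other prey at levels: L 1 → level 2.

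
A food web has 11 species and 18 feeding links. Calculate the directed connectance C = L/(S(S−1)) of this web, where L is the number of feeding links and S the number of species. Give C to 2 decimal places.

C = 0.16

The web has S = 11 species and L = 18 feeding links.
C = L / (S(S−1)) = 18 / 110 = 0.1636 ≈ 0.16.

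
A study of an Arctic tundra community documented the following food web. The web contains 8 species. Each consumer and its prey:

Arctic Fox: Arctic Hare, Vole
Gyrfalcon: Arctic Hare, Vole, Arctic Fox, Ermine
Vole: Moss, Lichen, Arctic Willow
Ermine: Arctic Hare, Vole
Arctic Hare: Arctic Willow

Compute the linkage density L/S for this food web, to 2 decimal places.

L/S = 1.50

There are L = 12 links among S = 8 species.
L/S = 12/8 = 1.5000 ≈ 1.50.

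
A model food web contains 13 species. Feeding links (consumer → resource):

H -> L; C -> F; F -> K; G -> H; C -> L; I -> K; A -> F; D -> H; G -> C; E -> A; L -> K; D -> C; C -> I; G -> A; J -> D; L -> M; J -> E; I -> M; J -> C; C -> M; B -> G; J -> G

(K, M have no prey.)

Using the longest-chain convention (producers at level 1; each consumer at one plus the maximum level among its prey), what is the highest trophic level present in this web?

5

Producers (level 1): K, M.
K → L → H → G → B gives B level 5.
No species has a prey at level 5, so no species reaches level 6.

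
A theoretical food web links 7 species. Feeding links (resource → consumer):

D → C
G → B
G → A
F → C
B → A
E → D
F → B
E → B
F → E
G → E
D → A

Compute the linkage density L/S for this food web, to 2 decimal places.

There are L = 11 links among S = 7 species.
L/S = 11/7 = 1.5714 ≈ 1.57.

L/S = 1.57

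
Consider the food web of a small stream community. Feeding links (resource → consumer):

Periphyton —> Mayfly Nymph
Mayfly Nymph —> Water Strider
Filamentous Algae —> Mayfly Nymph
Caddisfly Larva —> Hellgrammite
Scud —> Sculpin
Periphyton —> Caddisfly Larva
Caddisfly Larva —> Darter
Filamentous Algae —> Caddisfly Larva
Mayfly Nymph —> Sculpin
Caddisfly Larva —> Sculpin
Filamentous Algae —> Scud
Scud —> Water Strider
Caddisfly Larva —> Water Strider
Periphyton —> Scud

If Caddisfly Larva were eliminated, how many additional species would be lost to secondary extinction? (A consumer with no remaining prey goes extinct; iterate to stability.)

Remove Caddisfly Larva.
Round 1: Darter (all prey gone), Hellgrammite (all prey gone) → extinct.
No further losses. Total secondary extinctions: 2.

2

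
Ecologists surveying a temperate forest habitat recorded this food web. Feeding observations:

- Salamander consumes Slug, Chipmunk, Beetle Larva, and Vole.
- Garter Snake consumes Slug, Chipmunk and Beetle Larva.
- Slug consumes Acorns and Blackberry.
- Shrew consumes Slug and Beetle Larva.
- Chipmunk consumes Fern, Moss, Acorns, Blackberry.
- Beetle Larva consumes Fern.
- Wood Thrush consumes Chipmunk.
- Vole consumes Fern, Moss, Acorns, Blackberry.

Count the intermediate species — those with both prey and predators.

4

Intermediate species (has both prey and predators): Slug, Beetle Larva, Chipmunk, Vole.
Count: 4.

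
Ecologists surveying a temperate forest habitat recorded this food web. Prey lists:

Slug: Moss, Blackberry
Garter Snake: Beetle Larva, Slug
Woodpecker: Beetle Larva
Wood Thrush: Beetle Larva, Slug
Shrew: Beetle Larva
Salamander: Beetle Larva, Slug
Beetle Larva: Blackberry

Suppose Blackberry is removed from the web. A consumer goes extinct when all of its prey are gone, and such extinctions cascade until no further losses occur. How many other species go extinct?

Remove Blackberry.
Round 1: Beetle Larva (all prey gone) → extinct.
Round 2: Shrew (all prey gone), Woodpecker (all prey gone) → extinct.
No further losses. Total secondary extinctions: 3.

3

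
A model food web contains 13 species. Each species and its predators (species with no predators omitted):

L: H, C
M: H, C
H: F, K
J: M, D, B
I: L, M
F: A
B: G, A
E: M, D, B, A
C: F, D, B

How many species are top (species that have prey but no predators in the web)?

4

Top species (has prey, but nothing eats it): K, D, G, A.
Count: 4.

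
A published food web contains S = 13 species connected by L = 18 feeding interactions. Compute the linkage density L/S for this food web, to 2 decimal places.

There are L = 18 links among S = 13 species.
L/S = 18/13 = 1.3846 ≈ 1.38.

L/S = 1.38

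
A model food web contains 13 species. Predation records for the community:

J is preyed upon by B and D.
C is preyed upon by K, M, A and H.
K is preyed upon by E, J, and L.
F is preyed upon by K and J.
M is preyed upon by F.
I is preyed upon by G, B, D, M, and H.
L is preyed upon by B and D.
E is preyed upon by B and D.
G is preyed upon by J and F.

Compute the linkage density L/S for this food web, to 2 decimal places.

There are L = 23 links among S = 13 species.
L/S = 23/13 = 1.7692 ≈ 1.77.

L/S = 1.77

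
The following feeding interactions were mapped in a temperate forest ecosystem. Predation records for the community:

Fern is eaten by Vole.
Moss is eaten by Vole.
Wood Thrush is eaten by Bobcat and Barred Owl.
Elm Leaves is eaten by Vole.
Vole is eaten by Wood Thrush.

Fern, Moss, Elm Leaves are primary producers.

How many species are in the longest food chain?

One longest chain: Fern → Vole → Wood Thrush → Barred Owl.
It has 4 species and 3 links.

4 species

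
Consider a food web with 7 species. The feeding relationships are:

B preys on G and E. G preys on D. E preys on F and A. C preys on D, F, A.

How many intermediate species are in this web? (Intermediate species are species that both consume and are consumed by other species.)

2

Intermediate species (has both prey and predators): G, E.
Count: 2.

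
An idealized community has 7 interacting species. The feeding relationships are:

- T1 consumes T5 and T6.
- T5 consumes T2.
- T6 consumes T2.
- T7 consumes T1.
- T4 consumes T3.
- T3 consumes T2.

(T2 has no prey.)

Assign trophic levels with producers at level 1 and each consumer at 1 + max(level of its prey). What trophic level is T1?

Trophic level 3

T2 is a producer → level 1.
T5 eats T2 → level 2.
T1 eats T5 (level 2); other prey at levels: T6 2 → level 3.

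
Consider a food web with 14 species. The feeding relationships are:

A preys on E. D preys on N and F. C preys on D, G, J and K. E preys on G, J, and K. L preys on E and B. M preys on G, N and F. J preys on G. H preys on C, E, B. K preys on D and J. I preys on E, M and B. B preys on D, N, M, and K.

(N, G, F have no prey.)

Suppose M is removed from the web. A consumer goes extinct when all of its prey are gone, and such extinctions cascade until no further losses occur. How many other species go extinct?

Remove M.
Every predator of it retains at least one other prey: B still has N, D, K; I still has B, E.
No consumer loses all prey, so no secondary extinctions occur.

0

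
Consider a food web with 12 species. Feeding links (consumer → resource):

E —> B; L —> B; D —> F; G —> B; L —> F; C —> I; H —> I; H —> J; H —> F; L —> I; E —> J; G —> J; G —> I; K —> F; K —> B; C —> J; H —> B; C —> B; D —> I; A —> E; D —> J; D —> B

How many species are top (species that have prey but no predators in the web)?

Top species (has prey, but nothing eats it): D, G, L, C, H, K, A.
Count: 7.

7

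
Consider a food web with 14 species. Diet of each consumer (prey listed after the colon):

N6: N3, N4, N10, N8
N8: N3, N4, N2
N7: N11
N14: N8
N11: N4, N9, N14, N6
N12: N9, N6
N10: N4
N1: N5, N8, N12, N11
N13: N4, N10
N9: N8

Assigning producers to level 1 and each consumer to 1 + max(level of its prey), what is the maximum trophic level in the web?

5

Producers (level 1): N3, N4, N5, N2.
N3 → N8 → N14 → N11 → N7 gives N7 level 5.
No species has a prey at level 5, so no species reaches level 6.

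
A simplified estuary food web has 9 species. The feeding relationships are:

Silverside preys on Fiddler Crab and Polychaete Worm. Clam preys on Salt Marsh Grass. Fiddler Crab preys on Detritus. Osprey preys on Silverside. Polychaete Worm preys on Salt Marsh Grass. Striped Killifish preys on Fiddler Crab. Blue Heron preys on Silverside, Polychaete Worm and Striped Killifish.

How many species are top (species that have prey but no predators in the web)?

Top species (has prey, but nothing eats it): Clam, Osprey, Blue Heron.
Count: 3.

3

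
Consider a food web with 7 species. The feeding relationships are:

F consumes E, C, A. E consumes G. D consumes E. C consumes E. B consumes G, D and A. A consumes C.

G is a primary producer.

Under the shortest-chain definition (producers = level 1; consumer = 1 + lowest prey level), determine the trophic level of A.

G is a producer → level 1.
E eats G → level 2.
C eats E → level 3.
A eats C → level 4.
No prey of A is below level 3, so 4 is the minimum.

Trophic level 4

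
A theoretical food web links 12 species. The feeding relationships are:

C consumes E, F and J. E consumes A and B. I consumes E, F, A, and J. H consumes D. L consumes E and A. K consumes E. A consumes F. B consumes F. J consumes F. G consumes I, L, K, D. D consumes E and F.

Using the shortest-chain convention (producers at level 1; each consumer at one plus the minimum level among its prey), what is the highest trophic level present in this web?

4

Producers (level 1): F.
Following each consumer down to its lowest-level prey: F → A → E → K (levels 1 through 4).
All prey of K (E 3) are at level 3 or above, so K is at level 1 + 3 = 4.
Every consumer has at least one prey at level 3 or below, so none exceeds level 4.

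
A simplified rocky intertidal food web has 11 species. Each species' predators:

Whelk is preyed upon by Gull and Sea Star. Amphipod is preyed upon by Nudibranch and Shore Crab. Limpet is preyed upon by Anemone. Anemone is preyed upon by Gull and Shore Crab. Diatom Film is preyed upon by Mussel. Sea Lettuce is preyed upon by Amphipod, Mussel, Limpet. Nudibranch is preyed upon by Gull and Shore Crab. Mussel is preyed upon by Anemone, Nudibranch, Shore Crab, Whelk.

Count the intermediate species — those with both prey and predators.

Intermediate species (has both prey and predators): Amphipod, Limpet, Mussel, Nudibranch, Anemone, Whelk.
Count: 6.

6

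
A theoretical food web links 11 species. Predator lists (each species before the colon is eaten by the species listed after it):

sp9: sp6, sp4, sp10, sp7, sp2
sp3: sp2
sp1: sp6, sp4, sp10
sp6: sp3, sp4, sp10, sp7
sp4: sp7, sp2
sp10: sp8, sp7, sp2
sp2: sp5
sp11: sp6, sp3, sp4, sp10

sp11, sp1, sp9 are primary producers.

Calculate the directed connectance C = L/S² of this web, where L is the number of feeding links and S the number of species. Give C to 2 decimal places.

The web has S = 11 species and L = 23 feeding links.
C = L / S² = 23 / 121 = 0.1901 ≈ 0.19.

C = 0.19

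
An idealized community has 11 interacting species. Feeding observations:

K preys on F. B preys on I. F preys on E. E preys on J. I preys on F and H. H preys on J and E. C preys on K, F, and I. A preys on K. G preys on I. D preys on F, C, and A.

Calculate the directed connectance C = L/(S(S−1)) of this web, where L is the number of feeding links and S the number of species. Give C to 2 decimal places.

The web has S = 11 species and L = 16 feeding links.
C = L / (S(S−1)) = 16 / 110 = 0.1455 ≈ 0.15.

C = 0.15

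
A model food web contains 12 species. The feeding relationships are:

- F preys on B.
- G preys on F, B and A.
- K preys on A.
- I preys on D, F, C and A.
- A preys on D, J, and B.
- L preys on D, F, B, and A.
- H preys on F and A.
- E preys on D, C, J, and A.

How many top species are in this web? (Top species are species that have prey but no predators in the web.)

Top species (has prey, but nothing eats it): I, G, K, H, L, E.
Count: 6.

6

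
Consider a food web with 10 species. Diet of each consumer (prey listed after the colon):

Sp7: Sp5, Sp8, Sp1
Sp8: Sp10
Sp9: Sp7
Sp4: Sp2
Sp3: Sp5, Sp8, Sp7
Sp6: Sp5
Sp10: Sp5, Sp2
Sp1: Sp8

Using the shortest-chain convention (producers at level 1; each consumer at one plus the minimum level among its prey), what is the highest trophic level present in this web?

Producers (level 1): Sp5, Sp2.
Following each consumer down to its lowest-level prey: Sp5 → Sp10 → Sp8 → Sp1 (levels 1 through 4).
All prey of Sp1 (Sp8 3) are at level 3 or above, so Sp1 is at level 1 + 3 = 4.
Every consumer has at least one prey at level 3 or below, so none exceeds level 4.

4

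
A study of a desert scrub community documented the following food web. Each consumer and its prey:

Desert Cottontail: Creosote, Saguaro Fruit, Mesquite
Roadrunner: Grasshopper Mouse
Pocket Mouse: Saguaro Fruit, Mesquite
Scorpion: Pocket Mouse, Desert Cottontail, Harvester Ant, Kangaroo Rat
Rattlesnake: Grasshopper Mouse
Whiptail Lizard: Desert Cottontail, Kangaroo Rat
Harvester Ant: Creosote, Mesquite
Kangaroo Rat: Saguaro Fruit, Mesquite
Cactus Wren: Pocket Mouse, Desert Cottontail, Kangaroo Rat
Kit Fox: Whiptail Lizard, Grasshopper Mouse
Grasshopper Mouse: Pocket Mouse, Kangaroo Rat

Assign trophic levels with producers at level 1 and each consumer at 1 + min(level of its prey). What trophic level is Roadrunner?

Trophic level 4

Saguaro Fruit is a producer → level 1.
Pocket Mouse eats Saguaro Fruit → level 2.
Grasshopper Mouse eats Pocket Mouse → level 3.
Roadrunner eats Grasshopper Mouse → level 4.
No prey of Roadrunner is below level 3, so 4 is the minimum.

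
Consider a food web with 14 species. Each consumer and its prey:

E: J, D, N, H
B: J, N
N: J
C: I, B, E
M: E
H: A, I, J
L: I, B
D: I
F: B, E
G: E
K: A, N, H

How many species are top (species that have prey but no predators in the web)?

6

Top species (has prey, but nothing eats it): K, L, C, G, M, F.
Count: 6.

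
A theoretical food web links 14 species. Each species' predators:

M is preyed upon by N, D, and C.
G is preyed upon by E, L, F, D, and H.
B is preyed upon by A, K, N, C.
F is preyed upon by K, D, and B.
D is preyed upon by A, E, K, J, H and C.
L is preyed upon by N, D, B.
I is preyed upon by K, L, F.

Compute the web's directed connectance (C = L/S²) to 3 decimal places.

The web has S = 14 species and L = 27 feeding links.
C = L / S² = 27 / 196 = 0.1378 ≈ 0.138.

C = 0.138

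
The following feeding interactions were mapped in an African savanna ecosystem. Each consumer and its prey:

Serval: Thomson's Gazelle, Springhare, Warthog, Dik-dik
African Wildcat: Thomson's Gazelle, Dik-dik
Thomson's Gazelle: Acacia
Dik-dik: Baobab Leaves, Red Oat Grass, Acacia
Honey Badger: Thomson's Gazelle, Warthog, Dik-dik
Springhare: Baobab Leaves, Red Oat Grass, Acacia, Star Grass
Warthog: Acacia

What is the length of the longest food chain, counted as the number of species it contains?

One longest chain: Acacia → Thomson's Gazelle → African Wildcat.
It has 3 species and 2 links.

3 species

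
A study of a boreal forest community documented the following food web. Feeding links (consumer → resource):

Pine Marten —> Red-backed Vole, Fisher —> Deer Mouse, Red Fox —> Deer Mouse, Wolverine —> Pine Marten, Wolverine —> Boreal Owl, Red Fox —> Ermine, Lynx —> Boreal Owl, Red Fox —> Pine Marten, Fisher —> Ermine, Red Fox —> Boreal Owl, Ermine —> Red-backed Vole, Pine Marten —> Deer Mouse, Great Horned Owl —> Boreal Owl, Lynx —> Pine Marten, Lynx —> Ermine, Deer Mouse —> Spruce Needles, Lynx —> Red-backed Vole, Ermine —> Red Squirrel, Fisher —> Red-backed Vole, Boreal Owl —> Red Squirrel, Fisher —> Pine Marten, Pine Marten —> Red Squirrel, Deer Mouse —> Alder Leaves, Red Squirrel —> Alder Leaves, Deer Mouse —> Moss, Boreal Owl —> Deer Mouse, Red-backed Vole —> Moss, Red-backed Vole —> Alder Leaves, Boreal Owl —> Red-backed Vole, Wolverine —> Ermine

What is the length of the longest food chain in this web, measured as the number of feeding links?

3 links

One longest chain: Alder Leaves → Red Squirrel → Ermine → Fisher.
It has 4 species and 3 links.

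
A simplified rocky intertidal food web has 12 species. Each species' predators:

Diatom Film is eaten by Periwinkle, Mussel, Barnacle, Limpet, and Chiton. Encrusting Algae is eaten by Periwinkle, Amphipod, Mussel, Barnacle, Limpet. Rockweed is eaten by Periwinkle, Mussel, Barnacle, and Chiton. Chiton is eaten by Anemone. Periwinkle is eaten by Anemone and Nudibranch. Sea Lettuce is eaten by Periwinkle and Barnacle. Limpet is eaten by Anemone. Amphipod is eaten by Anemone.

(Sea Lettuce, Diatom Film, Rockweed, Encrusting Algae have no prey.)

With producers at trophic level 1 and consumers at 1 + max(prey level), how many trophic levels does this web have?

3

Producers (level 1): Sea Lettuce, Diatom Film, Rockweed, Encrusting Algae.
Diatom Film → Limpet → Anemone gives Anemone level 3.
No species has a prey at level 3, so no species reaches level 4.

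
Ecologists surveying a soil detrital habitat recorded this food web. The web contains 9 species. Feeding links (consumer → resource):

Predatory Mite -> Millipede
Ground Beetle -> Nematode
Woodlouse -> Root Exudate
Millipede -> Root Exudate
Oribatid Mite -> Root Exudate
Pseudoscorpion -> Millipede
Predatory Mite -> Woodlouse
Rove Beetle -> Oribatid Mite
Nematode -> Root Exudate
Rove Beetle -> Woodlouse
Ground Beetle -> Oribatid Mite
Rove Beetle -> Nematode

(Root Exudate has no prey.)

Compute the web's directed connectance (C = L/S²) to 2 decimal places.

The web has S = 9 species and L = 12 feeding links.
C = L / S² = 12 / 81 = 0.1481 ≈ 0.15.

C = 0.15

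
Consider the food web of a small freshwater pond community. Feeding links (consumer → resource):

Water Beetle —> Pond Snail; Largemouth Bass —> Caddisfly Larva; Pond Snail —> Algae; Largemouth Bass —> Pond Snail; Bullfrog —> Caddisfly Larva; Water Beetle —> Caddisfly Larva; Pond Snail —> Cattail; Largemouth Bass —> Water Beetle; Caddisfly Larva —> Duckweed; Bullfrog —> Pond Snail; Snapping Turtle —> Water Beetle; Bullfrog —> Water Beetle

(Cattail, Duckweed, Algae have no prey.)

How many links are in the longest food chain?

3 links

One longest chain: Duckweed → Caddisfly Larva → Water Beetle → Largemouth Bass.
It has 4 species and 3 links.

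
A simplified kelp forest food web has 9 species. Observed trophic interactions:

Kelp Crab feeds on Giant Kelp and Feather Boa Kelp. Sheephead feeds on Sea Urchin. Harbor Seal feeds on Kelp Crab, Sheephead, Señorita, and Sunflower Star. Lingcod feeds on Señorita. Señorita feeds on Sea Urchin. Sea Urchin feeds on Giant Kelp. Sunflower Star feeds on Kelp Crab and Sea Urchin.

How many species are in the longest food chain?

4 species

One longest chain: Giant Kelp → Sea Urchin → Señorita → Lingcod.
It has 4 species and 3 links.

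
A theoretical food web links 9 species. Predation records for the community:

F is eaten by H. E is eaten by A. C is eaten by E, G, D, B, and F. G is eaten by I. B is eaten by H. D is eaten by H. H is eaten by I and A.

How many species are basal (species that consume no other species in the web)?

Basal species (no prey listed): C.
Count: 1.

1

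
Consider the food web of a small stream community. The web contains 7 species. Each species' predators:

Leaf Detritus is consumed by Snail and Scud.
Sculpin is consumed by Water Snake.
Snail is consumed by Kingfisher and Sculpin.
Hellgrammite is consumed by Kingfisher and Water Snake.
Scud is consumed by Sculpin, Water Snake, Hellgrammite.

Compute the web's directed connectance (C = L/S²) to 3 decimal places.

C = 0.204

The web has S = 7 species and L = 10 feeding links.
C = L / S² = 10 / 49 = 0.2041 ≈ 0.204.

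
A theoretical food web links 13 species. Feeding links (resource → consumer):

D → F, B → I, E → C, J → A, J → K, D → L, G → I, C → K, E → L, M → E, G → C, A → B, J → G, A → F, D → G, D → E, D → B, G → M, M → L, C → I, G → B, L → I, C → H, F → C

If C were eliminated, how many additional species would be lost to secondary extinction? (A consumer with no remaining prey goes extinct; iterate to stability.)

1

Remove C.
Round 1: H (all prey gone) → extinct.
No further losses. Total secondary extinctions: 1.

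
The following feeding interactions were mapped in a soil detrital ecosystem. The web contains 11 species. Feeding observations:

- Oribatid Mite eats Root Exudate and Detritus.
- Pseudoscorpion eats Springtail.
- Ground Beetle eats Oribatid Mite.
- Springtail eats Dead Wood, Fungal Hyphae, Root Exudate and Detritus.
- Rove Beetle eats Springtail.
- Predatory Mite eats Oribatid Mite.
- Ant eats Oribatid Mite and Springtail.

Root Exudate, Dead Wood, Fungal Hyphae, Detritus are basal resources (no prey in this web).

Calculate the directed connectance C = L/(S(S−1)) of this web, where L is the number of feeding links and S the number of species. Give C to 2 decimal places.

C = 0.11

The web has S = 11 species and L = 12 feeding links.
C = L / (S(S−1)) = 12 / 110 = 0.1091 ≈ 0.11.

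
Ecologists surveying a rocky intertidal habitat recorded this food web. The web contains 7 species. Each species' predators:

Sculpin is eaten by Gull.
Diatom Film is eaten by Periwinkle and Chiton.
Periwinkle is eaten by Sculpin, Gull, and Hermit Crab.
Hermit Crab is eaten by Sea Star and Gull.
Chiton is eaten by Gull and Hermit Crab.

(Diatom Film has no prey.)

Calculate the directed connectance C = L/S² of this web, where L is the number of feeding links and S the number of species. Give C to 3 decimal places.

C = 0.204

The web has S = 7 species and L = 10 feeding links.
C = L / S² = 10 / 49 = 0.2041 ≈ 0.204.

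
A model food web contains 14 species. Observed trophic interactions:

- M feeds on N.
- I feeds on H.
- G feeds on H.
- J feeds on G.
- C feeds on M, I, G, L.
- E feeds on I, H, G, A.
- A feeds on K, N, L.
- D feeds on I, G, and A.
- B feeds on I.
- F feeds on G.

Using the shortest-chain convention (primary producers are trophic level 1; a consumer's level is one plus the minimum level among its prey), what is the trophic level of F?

Trophic level 3

H is a producer → level 1.
G eats H → level 2.
F eats G → level 3.
No prey of F is below level 2, so 3 is the minimum.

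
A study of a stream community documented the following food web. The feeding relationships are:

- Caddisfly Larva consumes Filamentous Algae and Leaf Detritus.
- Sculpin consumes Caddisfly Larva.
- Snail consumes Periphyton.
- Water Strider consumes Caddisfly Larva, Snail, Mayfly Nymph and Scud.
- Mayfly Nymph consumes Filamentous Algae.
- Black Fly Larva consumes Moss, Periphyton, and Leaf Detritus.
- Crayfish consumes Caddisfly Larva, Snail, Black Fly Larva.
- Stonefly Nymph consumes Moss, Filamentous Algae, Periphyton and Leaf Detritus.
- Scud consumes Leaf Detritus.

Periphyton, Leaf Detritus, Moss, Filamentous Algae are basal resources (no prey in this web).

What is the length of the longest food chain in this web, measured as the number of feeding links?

One longest chain: Leaf Detritus → Caddisfly Larva → Sculpin.
It has 3 species and 2 links.

2 links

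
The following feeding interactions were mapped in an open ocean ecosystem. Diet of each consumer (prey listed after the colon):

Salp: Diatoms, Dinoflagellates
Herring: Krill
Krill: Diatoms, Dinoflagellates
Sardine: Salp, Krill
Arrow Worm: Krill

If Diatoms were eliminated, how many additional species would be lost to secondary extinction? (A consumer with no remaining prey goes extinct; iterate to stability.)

Remove Diatoms.
Every predator of it retains at least one other prey: Salp still has Dinoflagellates; Krill still has Dinoflagellates.
No consumer loses all prey, so no secondary extinctions occur.

0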